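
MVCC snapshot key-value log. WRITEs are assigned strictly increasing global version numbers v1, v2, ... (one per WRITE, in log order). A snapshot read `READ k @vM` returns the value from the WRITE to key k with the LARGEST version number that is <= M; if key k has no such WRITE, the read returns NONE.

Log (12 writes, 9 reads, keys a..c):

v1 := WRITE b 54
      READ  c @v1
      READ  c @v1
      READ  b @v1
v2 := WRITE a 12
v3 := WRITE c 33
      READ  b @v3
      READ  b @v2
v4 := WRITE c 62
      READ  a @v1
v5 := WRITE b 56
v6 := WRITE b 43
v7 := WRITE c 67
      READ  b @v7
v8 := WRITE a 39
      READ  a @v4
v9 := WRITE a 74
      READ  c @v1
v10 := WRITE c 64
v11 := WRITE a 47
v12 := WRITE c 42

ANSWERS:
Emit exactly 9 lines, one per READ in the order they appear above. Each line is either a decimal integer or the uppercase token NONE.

v1: WRITE b=54  (b history now [(1, 54)])
READ c @v1: history=[] -> no version <= 1 -> NONE
READ c @v1: history=[] -> no version <= 1 -> NONE
READ b @v1: history=[(1, 54)] -> pick v1 -> 54
v2: WRITE a=12  (a history now [(2, 12)])
v3: WRITE c=33  (c history now [(3, 33)])
READ b @v3: history=[(1, 54)] -> pick v1 -> 54
READ b @v2: history=[(1, 54)] -> pick v1 -> 54
v4: WRITE c=62  (c history now [(3, 33), (4, 62)])
READ a @v1: history=[(2, 12)] -> no version <= 1 -> NONE
v5: WRITE b=56  (b history now [(1, 54), (5, 56)])
v6: WRITE b=43  (b history now [(1, 54), (5, 56), (6, 43)])
v7: WRITE c=67  (c history now [(3, 33), (4, 62), (7, 67)])
READ b @v7: history=[(1, 54), (5, 56), (6, 43)] -> pick v6 -> 43
v8: WRITE a=39  (a history now [(2, 12), (8, 39)])
READ a @v4: history=[(2, 12), (8, 39)] -> pick v2 -> 12
v9: WRITE a=74  (a history now [(2, 12), (8, 39), (9, 74)])
READ c @v1: history=[(3, 33), (4, 62), (7, 67)] -> no version <= 1 -> NONE
v10: WRITE c=64  (c history now [(3, 33), (4, 62), (7, 67), (10, 64)])
v11: WRITE a=47  (a history now [(2, 12), (8, 39), (9, 74), (11, 47)])
v12: WRITE c=42  (c history now [(3, 33), (4, 62), (7, 67), (10, 64), (12, 42)])

Answer: NONE
NONE
54
54
54
NONE
43
12
NONE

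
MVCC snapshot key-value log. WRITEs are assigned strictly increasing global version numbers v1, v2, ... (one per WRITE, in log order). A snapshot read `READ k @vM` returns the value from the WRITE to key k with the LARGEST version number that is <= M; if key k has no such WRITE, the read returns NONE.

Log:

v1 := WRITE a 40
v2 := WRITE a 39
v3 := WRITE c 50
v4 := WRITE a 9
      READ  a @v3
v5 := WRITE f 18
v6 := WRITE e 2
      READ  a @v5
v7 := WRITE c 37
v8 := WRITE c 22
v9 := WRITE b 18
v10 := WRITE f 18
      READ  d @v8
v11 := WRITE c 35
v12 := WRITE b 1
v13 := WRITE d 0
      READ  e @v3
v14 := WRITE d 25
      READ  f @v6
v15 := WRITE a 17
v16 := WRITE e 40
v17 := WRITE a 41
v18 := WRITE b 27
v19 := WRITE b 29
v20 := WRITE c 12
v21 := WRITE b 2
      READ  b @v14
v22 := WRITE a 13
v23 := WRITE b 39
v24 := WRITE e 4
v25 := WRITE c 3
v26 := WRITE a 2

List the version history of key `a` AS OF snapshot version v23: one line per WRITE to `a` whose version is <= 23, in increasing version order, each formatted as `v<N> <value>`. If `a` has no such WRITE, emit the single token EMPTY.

Scan writes for key=a with version <= 23:
  v1 WRITE a 40 -> keep
  v2 WRITE a 39 -> keep
  v3 WRITE c 50 -> skip
  v4 WRITE a 9 -> keep
  v5 WRITE f 18 -> skip
  v6 WRITE e 2 -> skip
  v7 WRITE c 37 -> skip
  v8 WRITE c 22 -> skip
  v9 WRITE b 18 -> skip
  v10 WRITE f 18 -> skip
  v11 WRITE c 35 -> skip
  v12 WRITE b 1 -> skip
  v13 WRITE d 0 -> skip
  v14 WRITE d 25 -> skip
  v15 WRITE a 17 -> keep
  v16 WRITE e 40 -> skip
  v17 WRITE a 41 -> keep
  v18 WRITE b 27 -> skip
  v19 WRITE b 29 -> skip
  v20 WRITE c 12 -> skip
  v21 WRITE b 2 -> skip
  v22 WRITE a 13 -> keep
  v23 WRITE b 39 -> skip
  v24 WRITE e 4 -> skip
  v25 WRITE c 3 -> skip
  v26 WRITE a 2 -> drop (> snap)
Collected: [(1, 40), (2, 39), (4, 9), (15, 17), (17, 41), (22, 13)]

Answer: v1 40
v2 39
v4 9
v15 17
v17 41
v22 13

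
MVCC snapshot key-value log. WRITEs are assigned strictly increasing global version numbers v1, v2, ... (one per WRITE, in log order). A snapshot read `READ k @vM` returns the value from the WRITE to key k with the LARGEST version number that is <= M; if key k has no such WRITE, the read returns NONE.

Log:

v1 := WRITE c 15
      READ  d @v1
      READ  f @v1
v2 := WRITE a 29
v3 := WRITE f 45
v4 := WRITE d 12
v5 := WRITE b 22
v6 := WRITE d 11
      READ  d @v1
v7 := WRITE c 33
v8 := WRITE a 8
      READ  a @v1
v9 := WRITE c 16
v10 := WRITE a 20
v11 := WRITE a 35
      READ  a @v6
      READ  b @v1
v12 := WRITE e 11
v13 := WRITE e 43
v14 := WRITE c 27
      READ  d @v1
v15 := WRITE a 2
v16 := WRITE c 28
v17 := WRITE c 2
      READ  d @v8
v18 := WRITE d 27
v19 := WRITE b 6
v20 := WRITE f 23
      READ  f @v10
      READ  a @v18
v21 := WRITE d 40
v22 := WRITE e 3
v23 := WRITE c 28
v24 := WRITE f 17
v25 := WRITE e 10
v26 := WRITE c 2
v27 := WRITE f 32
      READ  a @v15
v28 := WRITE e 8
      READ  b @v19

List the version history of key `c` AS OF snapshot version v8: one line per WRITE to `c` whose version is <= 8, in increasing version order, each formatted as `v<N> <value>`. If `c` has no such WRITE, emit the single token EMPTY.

Scan writes for key=c with version <= 8:
  v1 WRITE c 15 -> keep
  v2 WRITE a 29 -> skip
  v3 WRITE f 45 -> skip
  v4 WRITE d 12 -> skip
  v5 WRITE b 22 -> skip
  v6 WRITE d 11 -> skip
  v7 WRITE c 33 -> keep
  v8 WRITE a 8 -> skip
  v9 WRITE c 16 -> drop (> snap)
  v10 WRITE a 20 -> skip
  v11 WRITE a 35 -> skip
  v12 WRITE e 11 -> skip
  v13 WRITE e 43 -> skip
  v14 WRITE c 27 -> drop (> snap)
  v15 WRITE a 2 -> skip
  v16 WRITE c 28 -> drop (> snap)
  v17 WRITE c 2 -> drop (> snap)
  v18 WRITE d 27 -> skip
  v19 WRITE b 6 -> skip
  v20 WRITE f 23 -> skip
  v21 WRITE d 40 -> skip
  v22 WRITE e 3 -> skip
  v23 WRITE c 28 -> drop (> snap)
  v24 WRITE f 17 -> skip
  v25 WRITE e 10 -> skip
  v26 WRITE c 2 -> drop (> snap)
  v27 WRITE f 32 -> skip
  v28 WRITE e 8 -> skip
Collected: [(1, 15), (7, 33)]

Answer: v1 15
v7 33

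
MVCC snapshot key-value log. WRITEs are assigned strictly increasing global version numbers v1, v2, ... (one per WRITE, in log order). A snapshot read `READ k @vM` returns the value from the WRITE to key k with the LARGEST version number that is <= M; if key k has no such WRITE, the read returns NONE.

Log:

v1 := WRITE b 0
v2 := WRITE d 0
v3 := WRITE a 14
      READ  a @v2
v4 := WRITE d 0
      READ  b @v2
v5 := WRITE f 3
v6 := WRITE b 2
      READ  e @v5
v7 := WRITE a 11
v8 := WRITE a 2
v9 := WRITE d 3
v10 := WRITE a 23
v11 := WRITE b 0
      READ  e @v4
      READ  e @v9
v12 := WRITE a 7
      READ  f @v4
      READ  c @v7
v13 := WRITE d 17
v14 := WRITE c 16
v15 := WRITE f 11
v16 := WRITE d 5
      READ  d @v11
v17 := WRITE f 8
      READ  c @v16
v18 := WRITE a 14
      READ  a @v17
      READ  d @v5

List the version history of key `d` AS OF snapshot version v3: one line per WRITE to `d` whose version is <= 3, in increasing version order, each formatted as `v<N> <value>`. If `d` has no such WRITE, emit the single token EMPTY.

Scan writes for key=d with version <= 3:
  v1 WRITE b 0 -> skip
  v2 WRITE d 0 -> keep
  v3 WRITE a 14 -> skip
  v4 WRITE d 0 -> drop (> snap)
  v5 WRITE f 3 -> skip
  v6 WRITE b 2 -> skip
  v7 WRITE a 11 -> skip
  v8 WRITE a 2 -> skip
  v9 WRITE d 3 -> drop (> snap)
  v10 WRITE a 23 -> skip
  v11 WRITE b 0 -> skip
  v12 WRITE a 7 -> skip
  v13 WRITE d 17 -> drop (> snap)
  v14 WRITE c 16 -> skip
  v15 WRITE f 11 -> skip
  v16 WRITE d 5 -> drop (> snap)
  v17 WRITE f 8 -> skip
  v18 WRITE a 14 -> skip
Collected: [(2, 0)]

Answer: v2 0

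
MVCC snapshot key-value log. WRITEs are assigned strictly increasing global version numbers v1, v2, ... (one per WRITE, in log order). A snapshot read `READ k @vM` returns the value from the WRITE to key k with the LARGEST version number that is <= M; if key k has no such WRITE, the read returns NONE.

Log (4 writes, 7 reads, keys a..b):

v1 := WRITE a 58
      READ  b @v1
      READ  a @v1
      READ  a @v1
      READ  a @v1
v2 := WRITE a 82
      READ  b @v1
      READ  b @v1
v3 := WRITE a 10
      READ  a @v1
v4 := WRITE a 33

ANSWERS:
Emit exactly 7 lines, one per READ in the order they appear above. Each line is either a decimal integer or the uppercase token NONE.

v1: WRITE a=58  (a history now [(1, 58)])
READ b @v1: history=[] -> no version <= 1 -> NONE
READ a @v1: history=[(1, 58)] -> pick v1 -> 58
READ a @v1: history=[(1, 58)] -> pick v1 -> 58
READ a @v1: history=[(1, 58)] -> pick v1 -> 58
v2: WRITE a=82  (a history now [(1, 58), (2, 82)])
READ b @v1: history=[] -> no version <= 1 -> NONE
READ b @v1: history=[] -> no version <= 1 -> NONE
v3: WRITE a=10  (a history now [(1, 58), (2, 82), (3, 10)])
READ a @v1: history=[(1, 58), (2, 82), (3, 10)] -> pick v1 -> 58
v4: WRITE a=33  (a history now [(1, 58), (2, 82), (3, 10), (4, 33)])

Answer: NONE
58
58
58
NONE
NONE
58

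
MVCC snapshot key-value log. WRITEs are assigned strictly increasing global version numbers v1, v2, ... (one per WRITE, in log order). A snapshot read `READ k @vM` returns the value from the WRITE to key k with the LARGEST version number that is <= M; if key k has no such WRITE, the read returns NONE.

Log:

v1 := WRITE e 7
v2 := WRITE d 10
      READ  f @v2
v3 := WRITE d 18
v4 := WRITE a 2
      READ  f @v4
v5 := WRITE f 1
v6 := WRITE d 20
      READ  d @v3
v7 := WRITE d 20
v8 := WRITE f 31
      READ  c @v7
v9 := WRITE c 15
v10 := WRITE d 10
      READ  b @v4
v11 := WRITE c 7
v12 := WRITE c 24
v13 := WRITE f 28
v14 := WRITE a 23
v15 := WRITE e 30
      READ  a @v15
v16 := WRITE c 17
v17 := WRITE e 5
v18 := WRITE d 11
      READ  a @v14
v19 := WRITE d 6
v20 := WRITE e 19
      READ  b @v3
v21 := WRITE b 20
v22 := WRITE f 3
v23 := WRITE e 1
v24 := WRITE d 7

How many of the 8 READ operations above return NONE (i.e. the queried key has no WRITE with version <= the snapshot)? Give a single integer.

Answer: 5

Derivation:
v1: WRITE e=7  (e history now [(1, 7)])
v2: WRITE d=10  (d history now [(2, 10)])
READ f @v2: history=[] -> no version <= 2 -> NONE
v3: WRITE d=18  (d history now [(2, 10), (3, 18)])
v4: WRITE a=2  (a history now [(4, 2)])
READ f @v4: history=[] -> no version <= 4 -> NONE
v5: WRITE f=1  (f history now [(5, 1)])
v6: WRITE d=20  (d history now [(2, 10), (3, 18), (6, 20)])
READ d @v3: history=[(2, 10), (3, 18), (6, 20)] -> pick v3 -> 18
v7: WRITE d=20  (d history now [(2, 10), (3, 18), (6, 20), (7, 20)])
v8: WRITE f=31  (f history now [(5, 1), (8, 31)])
READ c @v7: history=[] -> no version <= 7 -> NONE
v9: WRITE c=15  (c history now [(9, 15)])
v10: WRITE d=10  (d history now [(2, 10), (3, 18), (6, 20), (7, 20), (10, 10)])
READ b @v4: history=[] -> no version <= 4 -> NONE
v11: WRITE c=7  (c history now [(9, 15), (11, 7)])
v12: WRITE c=24  (c history now [(9, 15), (11, 7), (12, 24)])
v13: WRITE f=28  (f history now [(5, 1), (8, 31), (13, 28)])
v14: WRITE a=23  (a history now [(4, 2), (14, 23)])
v15: WRITE e=30  (e history now [(1, 7), (15, 30)])
READ a @v15: history=[(4, 2), (14, 23)] -> pick v14 -> 23
v16: WRITE c=17  (c history now [(9, 15), (11, 7), (12, 24), (16, 17)])
v17: WRITE e=5  (e history now [(1, 7), (15, 30), (17, 5)])
v18: WRITE d=11  (d history now [(2, 10), (3, 18), (6, 20), (7, 20), (10, 10), (18, 11)])
READ a @v14: history=[(4, 2), (14, 23)] -> pick v14 -> 23
v19: WRITE d=6  (d history now [(2, 10), (3, 18), (6, 20), (7, 20), (10, 10), (18, 11), (19, 6)])
v20: WRITE e=19  (e history now [(1, 7), (15, 30), (17, 5), (20, 19)])
READ b @v3: history=[] -> no version <= 3 -> NONE
v21: WRITE b=20  (b history now [(21, 20)])
v22: WRITE f=3  (f history now [(5, 1), (8, 31), (13, 28), (22, 3)])
v23: WRITE e=1  (e history now [(1, 7), (15, 30), (17, 5), (20, 19), (23, 1)])
v24: WRITE d=7  (d history now [(2, 10), (3, 18), (6, 20), (7, 20), (10, 10), (18, 11), (19, 6), (24, 7)])
Read results in order: ['NONE', 'NONE', '18', 'NONE', 'NONE', '23', '23', 'NONE']
NONE count = 5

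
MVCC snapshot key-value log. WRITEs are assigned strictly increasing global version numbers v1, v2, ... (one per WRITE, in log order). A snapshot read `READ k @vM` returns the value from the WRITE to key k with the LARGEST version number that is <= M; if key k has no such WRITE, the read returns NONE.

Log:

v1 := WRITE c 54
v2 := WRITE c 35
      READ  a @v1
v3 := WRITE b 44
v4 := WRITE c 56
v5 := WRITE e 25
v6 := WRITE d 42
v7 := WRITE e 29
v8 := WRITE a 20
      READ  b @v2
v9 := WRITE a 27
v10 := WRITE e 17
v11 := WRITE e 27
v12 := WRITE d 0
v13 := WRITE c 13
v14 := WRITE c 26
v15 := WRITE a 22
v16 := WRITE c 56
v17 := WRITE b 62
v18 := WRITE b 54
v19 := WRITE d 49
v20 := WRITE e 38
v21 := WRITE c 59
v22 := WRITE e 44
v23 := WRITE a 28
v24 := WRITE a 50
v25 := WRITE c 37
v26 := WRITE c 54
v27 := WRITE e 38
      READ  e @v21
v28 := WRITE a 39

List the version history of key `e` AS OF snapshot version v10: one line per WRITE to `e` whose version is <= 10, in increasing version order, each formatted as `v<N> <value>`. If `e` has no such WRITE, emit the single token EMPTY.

Scan writes for key=e with version <= 10:
  v1 WRITE c 54 -> skip
  v2 WRITE c 35 -> skip
  v3 WRITE b 44 -> skip
  v4 WRITE c 56 -> skip
  v5 WRITE e 25 -> keep
  v6 WRITE d 42 -> skip
  v7 WRITE e 29 -> keep
  v8 WRITE a 20 -> skip
  v9 WRITE a 27 -> skip
  v10 WRITE e 17 -> keep
  v11 WRITE e 27 -> drop (> snap)
  v12 WRITE d 0 -> skip
  v13 WRITE c 13 -> skip
  v14 WRITE c 26 -> skip
  v15 WRITE a 22 -> skip
  v16 WRITE c 56 -> skip
  v17 WRITE b 62 -> skip
  v18 WRITE b 54 -> skip
  v19 WRITE d 49 -> skip
  v20 WRITE e 38 -> drop (> snap)
  v21 WRITE c 59 -> skip
  v22 WRITE e 44 -> drop (> snap)
  v23 WRITE a 28 -> skip
  v24 WRITE a 50 -> skip
  v25 WRITE c 37 -> skip
  v26 WRITE c 54 -> skip
  v27 WRITE e 38 -> drop (> snap)
  v28 WRITE a 39 -> skip
Collected: [(5, 25), (7, 29), (10, 17)]

Answer: v5 25
v7 29
v10 17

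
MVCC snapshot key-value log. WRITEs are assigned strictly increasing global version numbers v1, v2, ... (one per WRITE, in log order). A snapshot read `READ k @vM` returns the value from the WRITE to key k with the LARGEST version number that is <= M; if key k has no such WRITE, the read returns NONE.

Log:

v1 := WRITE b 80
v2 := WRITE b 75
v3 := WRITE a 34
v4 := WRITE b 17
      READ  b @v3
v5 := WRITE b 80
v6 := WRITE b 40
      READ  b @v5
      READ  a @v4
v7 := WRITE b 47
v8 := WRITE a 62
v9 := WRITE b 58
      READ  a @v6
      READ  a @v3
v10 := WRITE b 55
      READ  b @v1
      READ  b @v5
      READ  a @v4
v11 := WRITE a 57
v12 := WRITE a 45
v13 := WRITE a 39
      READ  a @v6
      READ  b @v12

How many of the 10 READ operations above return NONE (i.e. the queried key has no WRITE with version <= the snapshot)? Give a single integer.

Answer: 0

Derivation:
v1: WRITE b=80  (b history now [(1, 80)])
v2: WRITE b=75  (b history now [(1, 80), (2, 75)])
v3: WRITE a=34  (a history now [(3, 34)])
v4: WRITE b=17  (b history now [(1, 80), (2, 75), (4, 17)])
READ b @v3: history=[(1, 80), (2, 75), (4, 17)] -> pick v2 -> 75
v5: WRITE b=80  (b history now [(1, 80), (2, 75), (4, 17), (5, 80)])
v6: WRITE b=40  (b history now [(1, 80), (2, 75), (4, 17), (5, 80), (6, 40)])
READ b @v5: history=[(1, 80), (2, 75), (4, 17), (5, 80), (6, 40)] -> pick v5 -> 80
READ a @v4: history=[(3, 34)] -> pick v3 -> 34
v7: WRITE b=47  (b history now [(1, 80), (2, 75), (4, 17), (5, 80), (6, 40), (7, 47)])
v8: WRITE a=62  (a history now [(3, 34), (8, 62)])
v9: WRITE b=58  (b history now [(1, 80), (2, 75), (4, 17), (5, 80), (6, 40), (7, 47), (9, 58)])
READ a @v6: history=[(3, 34), (8, 62)] -> pick v3 -> 34
READ a @v3: history=[(3, 34), (8, 62)] -> pick v3 -> 34
v10: WRITE b=55  (b history now [(1, 80), (2, 75), (4, 17), (5, 80), (6, 40), (7, 47), (9, 58), (10, 55)])
READ b @v1: history=[(1, 80), (2, 75), (4, 17), (5, 80), (6, 40), (7, 47), (9, 58), (10, 55)] -> pick v1 -> 80
READ b @v5: history=[(1, 80), (2, 75), (4, 17), (5, 80), (6, 40), (7, 47), (9, 58), (10, 55)] -> pick v5 -> 80
READ a @v4: history=[(3, 34), (8, 62)] -> pick v3 -> 34
v11: WRITE a=57  (a history now [(3, 34), (8, 62), (11, 57)])
v12: WRITE a=45  (a history now [(3, 34), (8, 62), (11, 57), (12, 45)])
v13: WRITE a=39  (a history now [(3, 34), (8, 62), (11, 57), (12, 45), (13, 39)])
READ a @v6: history=[(3, 34), (8, 62), (11, 57), (12, 45), (13, 39)] -> pick v3 -> 34
READ b @v12: history=[(1, 80), (2, 75), (4, 17), (5, 80), (6, 40), (7, 47), (9, 58), (10, 55)] -> pick v10 -> 55
Read results in order: ['75', '80', '34', '34', '34', '80', '80', '34', '34', '55']
NONE count = 0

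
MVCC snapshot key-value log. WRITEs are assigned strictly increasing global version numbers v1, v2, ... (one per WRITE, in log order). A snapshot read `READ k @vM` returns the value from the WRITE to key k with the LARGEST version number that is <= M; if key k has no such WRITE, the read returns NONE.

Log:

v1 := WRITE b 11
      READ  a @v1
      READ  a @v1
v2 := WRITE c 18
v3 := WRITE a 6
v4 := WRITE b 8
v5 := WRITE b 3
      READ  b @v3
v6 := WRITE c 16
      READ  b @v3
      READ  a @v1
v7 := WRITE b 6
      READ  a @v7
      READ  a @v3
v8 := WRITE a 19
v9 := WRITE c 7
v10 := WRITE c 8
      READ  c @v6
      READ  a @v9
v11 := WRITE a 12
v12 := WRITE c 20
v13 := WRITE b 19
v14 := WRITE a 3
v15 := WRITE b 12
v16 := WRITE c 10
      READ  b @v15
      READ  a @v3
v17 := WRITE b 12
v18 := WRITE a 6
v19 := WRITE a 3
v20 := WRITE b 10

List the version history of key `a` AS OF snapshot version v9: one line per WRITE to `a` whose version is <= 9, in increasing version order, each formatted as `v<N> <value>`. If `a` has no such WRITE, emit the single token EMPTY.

Scan writes for key=a with version <= 9:
  v1 WRITE b 11 -> skip
  v2 WRITE c 18 -> skip
  v3 WRITE a 6 -> keep
  v4 WRITE b 8 -> skip
  v5 WRITE b 3 -> skip
  v6 WRITE c 16 -> skip
  v7 WRITE b 6 -> skip
  v8 WRITE a 19 -> keep
  v9 WRITE c 7 -> skip
  v10 WRITE c 8 -> skip
  v11 WRITE a 12 -> drop (> snap)
  v12 WRITE c 20 -> skip
  v13 WRITE b 19 -> skip
  v14 WRITE a 3 -> drop (> snap)
  v15 WRITE b 12 -> skip
  v16 WRITE c 10 -> skip
  v17 WRITE b 12 -> skip
  v18 WRITE a 6 -> drop (> snap)
  v19 WRITE a 3 -> drop (> snap)
  v20 WRITE b 10 -> skip
Collected: [(3, 6), (8, 19)]

Answer: v3 6
v8 19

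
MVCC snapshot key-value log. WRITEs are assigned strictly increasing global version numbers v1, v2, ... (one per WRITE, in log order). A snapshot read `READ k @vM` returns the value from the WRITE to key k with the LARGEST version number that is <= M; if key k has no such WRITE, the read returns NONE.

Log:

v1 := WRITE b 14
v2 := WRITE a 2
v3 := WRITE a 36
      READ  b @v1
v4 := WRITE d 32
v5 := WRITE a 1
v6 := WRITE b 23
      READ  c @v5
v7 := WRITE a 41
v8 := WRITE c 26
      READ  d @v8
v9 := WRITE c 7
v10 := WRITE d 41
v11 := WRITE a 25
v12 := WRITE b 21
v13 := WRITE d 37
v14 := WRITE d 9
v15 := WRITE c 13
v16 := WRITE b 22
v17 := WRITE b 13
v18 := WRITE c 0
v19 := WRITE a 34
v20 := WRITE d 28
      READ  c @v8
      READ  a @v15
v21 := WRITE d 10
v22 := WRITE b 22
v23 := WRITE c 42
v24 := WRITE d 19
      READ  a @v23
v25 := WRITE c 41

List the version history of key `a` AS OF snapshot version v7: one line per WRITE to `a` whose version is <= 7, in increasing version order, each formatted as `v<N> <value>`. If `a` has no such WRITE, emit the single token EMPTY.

Scan writes for key=a with version <= 7:
  v1 WRITE b 14 -> skip
  v2 WRITE a 2 -> keep
  v3 WRITE a 36 -> keep
  v4 WRITE d 32 -> skip
  v5 WRITE a 1 -> keep
  v6 WRITE b 23 -> skip
  v7 WRITE a 41 -> keep
  v8 WRITE c 26 -> skip
  v9 WRITE c 7 -> skip
  v10 WRITE d 41 -> skip
  v11 WRITE a 25 -> drop (> snap)
  v12 WRITE b 21 -> skip
  v13 WRITE d 37 -> skip
  v14 WRITE d 9 -> skip
  v15 WRITE c 13 -> skip
  v16 WRITE b 22 -> skip
  v17 WRITE b 13 -> skip
  v18 WRITE c 0 -> skip
  v19 WRITE a 34 -> drop (> snap)
  v20 WRITE d 28 -> skip
  v21 WRITE d 10 -> skip
  v22 WRITE b 22 -> skip
  v23 WRITE c 42 -> skip
  v24 WRITE d 19 -> skip
  v25 WRITE c 41 -> skip
Collected: [(2, 2), (3, 36), (5, 1), (7, 41)]

Answer: v2 2
v3 36
v5 1
v7 41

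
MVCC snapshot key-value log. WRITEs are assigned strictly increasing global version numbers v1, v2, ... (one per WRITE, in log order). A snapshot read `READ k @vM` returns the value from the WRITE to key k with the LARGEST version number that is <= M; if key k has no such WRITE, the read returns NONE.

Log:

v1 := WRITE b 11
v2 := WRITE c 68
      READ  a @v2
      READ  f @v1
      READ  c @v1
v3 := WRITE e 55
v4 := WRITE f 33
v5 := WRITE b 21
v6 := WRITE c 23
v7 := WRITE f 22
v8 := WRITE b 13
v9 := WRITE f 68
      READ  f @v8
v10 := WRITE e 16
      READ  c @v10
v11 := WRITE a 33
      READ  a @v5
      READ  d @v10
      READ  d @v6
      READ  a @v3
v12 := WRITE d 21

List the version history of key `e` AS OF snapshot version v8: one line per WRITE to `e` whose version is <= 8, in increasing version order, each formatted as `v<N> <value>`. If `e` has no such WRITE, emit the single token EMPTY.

Answer: v3 55

Derivation:
Scan writes for key=e with version <= 8:
  v1 WRITE b 11 -> skip
  v2 WRITE c 68 -> skip
  v3 WRITE e 55 -> keep
  v4 WRITE f 33 -> skip
  v5 WRITE b 21 -> skip
  v6 WRITE c 23 -> skip
  v7 WRITE f 22 -> skip
  v8 WRITE b 13 -> skip
  v9 WRITE f 68 -> skip
  v10 WRITE e 16 -> drop (> snap)
  v11 WRITE a 33 -> skip
  v12 WRITE d 21 -> skip
Collected: [(3, 55)]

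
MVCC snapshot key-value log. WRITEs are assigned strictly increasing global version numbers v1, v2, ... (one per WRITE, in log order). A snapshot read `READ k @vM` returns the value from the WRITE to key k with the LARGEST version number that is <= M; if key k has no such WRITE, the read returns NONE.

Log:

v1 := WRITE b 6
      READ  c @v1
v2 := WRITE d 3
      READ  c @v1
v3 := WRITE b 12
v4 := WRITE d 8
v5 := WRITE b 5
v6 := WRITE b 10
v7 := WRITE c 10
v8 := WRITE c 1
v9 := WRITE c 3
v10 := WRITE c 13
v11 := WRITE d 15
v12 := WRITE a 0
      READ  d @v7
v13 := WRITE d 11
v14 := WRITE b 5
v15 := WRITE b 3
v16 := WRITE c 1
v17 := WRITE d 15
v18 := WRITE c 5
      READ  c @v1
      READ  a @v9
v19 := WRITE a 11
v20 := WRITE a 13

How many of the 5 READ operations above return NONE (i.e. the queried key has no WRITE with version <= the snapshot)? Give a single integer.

v1: WRITE b=6  (b history now [(1, 6)])
READ c @v1: history=[] -> no version <= 1 -> NONE
v2: WRITE d=3  (d history now [(2, 3)])
READ c @v1: history=[] -> no version <= 1 -> NONE
v3: WRITE b=12  (b history now [(1, 6), (3, 12)])
v4: WRITE d=8  (d history now [(2, 3), (4, 8)])
v5: WRITE b=5  (b history now [(1, 6), (3, 12), (5, 5)])
v6: WRITE b=10  (b history now [(1, 6), (3, 12), (5, 5), (6, 10)])
v7: WRITE c=10  (c history now [(7, 10)])
v8: WRITE c=1  (c history now [(7, 10), (8, 1)])
v9: WRITE c=3  (c history now [(7, 10), (8, 1), (9, 3)])
v10: WRITE c=13  (c history now [(7, 10), (8, 1), (9, 3), (10, 13)])
v11: WRITE d=15  (d history now [(2, 3), (4, 8), (11, 15)])
v12: WRITE a=0  (a history now [(12, 0)])
READ d @v7: history=[(2, 3), (4, 8), (11, 15)] -> pick v4 -> 8
v13: WRITE d=11  (d history now [(2, 3), (4, 8), (11, 15), (13, 11)])
v14: WRITE b=5  (b history now [(1, 6), (3, 12), (5, 5), (6, 10), (14, 5)])
v15: WRITE b=3  (b history now [(1, 6), (3, 12), (5, 5), (6, 10), (14, 5), (15, 3)])
v16: WRITE c=1  (c history now [(7, 10), (8, 1), (9, 3), (10, 13), (16, 1)])
v17: WRITE d=15  (d history now [(2, 3), (4, 8), (11, 15), (13, 11), (17, 15)])
v18: WRITE c=5  (c history now [(7, 10), (8, 1), (9, 3), (10, 13), (16, 1), (18, 5)])
READ c @v1: history=[(7, 10), (8, 1), (9, 3), (10, 13), (16, 1), (18, 5)] -> no version <= 1 -> NONE
READ a @v9: history=[(12, 0)] -> no version <= 9 -> NONE
v19: WRITE a=11  (a history now [(12, 0), (19, 11)])
v20: WRITE a=13  (a history now [(12, 0), (19, 11), (20, 13)])
Read results in order: ['NONE', 'NONE', '8', 'NONE', 'NONE']
NONE count = 4

Answer: 4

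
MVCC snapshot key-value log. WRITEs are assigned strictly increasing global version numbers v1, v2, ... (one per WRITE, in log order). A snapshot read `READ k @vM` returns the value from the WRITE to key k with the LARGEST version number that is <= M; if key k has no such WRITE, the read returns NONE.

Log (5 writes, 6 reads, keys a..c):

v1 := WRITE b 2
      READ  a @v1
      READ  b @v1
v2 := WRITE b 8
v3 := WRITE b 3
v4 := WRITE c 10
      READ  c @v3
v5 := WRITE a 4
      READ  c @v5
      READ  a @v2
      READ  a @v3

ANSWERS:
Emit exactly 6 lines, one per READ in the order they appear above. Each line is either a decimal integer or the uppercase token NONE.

v1: WRITE b=2  (b history now [(1, 2)])
READ a @v1: history=[] -> no version <= 1 -> NONE
READ b @v1: history=[(1, 2)] -> pick v1 -> 2
v2: WRITE b=8  (b history now [(1, 2), (2, 8)])
v3: WRITE b=3  (b history now [(1, 2), (2, 8), (3, 3)])
v4: WRITE c=10  (c history now [(4, 10)])
READ c @v3: history=[(4, 10)] -> no version <= 3 -> NONE
v5: WRITE a=4  (a history now [(5, 4)])
READ c @v5: history=[(4, 10)] -> pick v4 -> 10
READ a @v2: history=[(5, 4)] -> no version <= 2 -> NONE
READ a @v3: history=[(5, 4)] -> no version <= 3 -> NONE

Answer: NONE
2
NONE
10
NONE
NONE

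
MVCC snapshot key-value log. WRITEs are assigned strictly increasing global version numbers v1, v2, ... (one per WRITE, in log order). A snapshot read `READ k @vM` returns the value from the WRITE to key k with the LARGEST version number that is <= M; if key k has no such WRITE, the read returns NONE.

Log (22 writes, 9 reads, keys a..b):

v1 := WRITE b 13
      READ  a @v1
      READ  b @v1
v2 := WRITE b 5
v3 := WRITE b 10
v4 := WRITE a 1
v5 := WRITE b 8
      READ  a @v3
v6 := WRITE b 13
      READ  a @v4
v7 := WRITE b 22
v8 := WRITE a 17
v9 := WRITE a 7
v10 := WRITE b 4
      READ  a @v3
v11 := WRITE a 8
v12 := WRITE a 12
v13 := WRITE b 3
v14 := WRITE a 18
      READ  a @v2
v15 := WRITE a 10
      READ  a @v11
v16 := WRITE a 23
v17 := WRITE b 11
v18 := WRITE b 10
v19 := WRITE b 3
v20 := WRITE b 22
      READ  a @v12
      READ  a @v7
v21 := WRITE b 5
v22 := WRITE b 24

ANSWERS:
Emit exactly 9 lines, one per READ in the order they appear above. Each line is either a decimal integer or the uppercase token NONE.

v1: WRITE b=13  (b history now [(1, 13)])
READ a @v1: history=[] -> no version <= 1 -> NONE
READ b @v1: history=[(1, 13)] -> pick v1 -> 13
v2: WRITE b=5  (b history now [(1, 13), (2, 5)])
v3: WRITE b=10  (b history now [(1, 13), (2, 5), (3, 10)])
v4: WRITE a=1  (a history now [(4, 1)])
v5: WRITE b=8  (b history now [(1, 13), (2, 5), (3, 10), (5, 8)])
READ a @v3: history=[(4, 1)] -> no version <= 3 -> NONE
v6: WRITE b=13  (b history now [(1, 13), (2, 5), (3, 10), (5, 8), (6, 13)])
READ a @v4: history=[(4, 1)] -> pick v4 -> 1
v7: WRITE b=22  (b history now [(1, 13), (2, 5), (3, 10), (5, 8), (6, 13), (7, 22)])
v8: WRITE a=17  (a history now [(4, 1), (8, 17)])
v9: WRITE a=7  (a history now [(4, 1), (8, 17), (9, 7)])
v10: WRITE b=4  (b history now [(1, 13), (2, 5), (3, 10), (5, 8), (6, 13), (7, 22), (10, 4)])
READ a @v3: history=[(4, 1), (8, 17), (9, 7)] -> no version <= 3 -> NONE
v11: WRITE a=8  (a history now [(4, 1), (8, 17), (9, 7), (11, 8)])
v12: WRITE a=12  (a history now [(4, 1), (8, 17), (9, 7), (11, 8), (12, 12)])
v13: WRITE b=3  (b history now [(1, 13), (2, 5), (3, 10), (5, 8), (6, 13), (7, 22), (10, 4), (13, 3)])
v14: WRITE a=18  (a history now [(4, 1), (8, 17), (9, 7), (11, 8), (12, 12), (14, 18)])
READ a @v2: history=[(4, 1), (8, 17), (9, 7), (11, 8), (12, 12), (14, 18)] -> no version <= 2 -> NONE
v15: WRITE a=10  (a history now [(4, 1), (8, 17), (9, 7), (11, 8), (12, 12), (14, 18), (15, 10)])
READ a @v11: history=[(4, 1), (8, 17), (9, 7), (11, 8), (12, 12), (14, 18), (15, 10)] -> pick v11 -> 8
v16: WRITE a=23  (a history now [(4, 1), (8, 17), (9, 7), (11, 8), (12, 12), (14, 18), (15, 10), (16, 23)])
v17: WRITE b=11  (b history now [(1, 13), (2, 5), (3, 10), (5, 8), (6, 13), (7, 22), (10, 4), (13, 3), (17, 11)])
v18: WRITE b=10  (b history now [(1, 13), (2, 5), (3, 10), (5, 8), (6, 13), (7, 22), (10, 4), (13, 3), (17, 11), (18, 10)])
v19: WRITE b=3  (b history now [(1, 13), (2, 5), (3, 10), (5, 8), (6, 13), (7, 22), (10, 4), (13, 3), (17, 11), (18, 10), (19, 3)])
v20: WRITE b=22  (b history now [(1, 13), (2, 5), (3, 10), (5, 8), (6, 13), (7, 22), (10, 4), (13, 3), (17, 11), (18, 10), (19, 3), (20, 22)])
READ a @v12: history=[(4, 1), (8, 17), (9, 7), (11, 8), (12, 12), (14, 18), (15, 10), (16, 23)] -> pick v12 -> 12
READ a @v7: history=[(4, 1), (8, 17), (9, 7), (11, 8), (12, 12), (14, 18), (15, 10), (16, 23)] -> pick v4 -> 1
v21: WRITE b=5  (b history now [(1, 13), (2, 5), (3, 10), (5, 8), (6, 13), (7, 22), (10, 4), (13, 3), (17, 11), (18, 10), (19, 3), (20, 22), (21, 5)])
v22: WRITE b=24  (b history now [(1, 13), (2, 5), (3, 10), (5, 8), (6, 13), (7, 22), (10, 4), (13, 3), (17, 11), (18, 10), (19, 3), (20, 22), (21, 5), (22, 24)])

Answer: NONE
13
NONE
1
NONE
NONE
8
12
1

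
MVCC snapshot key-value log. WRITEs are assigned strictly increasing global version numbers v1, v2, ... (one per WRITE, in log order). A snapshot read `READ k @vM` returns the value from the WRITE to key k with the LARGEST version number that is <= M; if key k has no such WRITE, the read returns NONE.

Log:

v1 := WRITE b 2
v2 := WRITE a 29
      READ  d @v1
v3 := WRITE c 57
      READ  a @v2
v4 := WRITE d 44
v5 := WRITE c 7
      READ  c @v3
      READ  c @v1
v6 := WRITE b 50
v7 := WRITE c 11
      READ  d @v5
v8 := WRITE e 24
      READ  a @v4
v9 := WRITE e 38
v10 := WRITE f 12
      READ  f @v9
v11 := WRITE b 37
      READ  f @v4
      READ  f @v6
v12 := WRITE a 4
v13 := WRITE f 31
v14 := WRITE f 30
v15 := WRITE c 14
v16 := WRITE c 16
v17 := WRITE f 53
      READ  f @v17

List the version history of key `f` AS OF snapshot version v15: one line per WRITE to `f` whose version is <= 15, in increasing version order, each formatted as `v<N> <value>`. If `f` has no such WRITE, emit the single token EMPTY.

Answer: v10 12
v13 31
v14 30

Derivation:
Scan writes for key=f with version <= 15:
  v1 WRITE b 2 -> skip
  v2 WRITE a 29 -> skip
  v3 WRITE c 57 -> skip
  v4 WRITE d 44 -> skip
  v5 WRITE c 7 -> skip
  v6 WRITE b 50 -> skip
  v7 WRITE c 11 -> skip
  v8 WRITE e 24 -> skip
  v9 WRITE e 38 -> skip
  v10 WRITE f 12 -> keep
  v11 WRITE b 37 -> skip
  v12 WRITE a 4 -> skip
  v13 WRITE f 31 -> keep
  v14 WRITE f 30 -> keep
  v15 WRITE c 14 -> skip
  v16 WRITE c 16 -> skip
  v17 WRITE f 53 -> drop (> snap)
Collected: [(10, 12), (13, 31), (14, 30)]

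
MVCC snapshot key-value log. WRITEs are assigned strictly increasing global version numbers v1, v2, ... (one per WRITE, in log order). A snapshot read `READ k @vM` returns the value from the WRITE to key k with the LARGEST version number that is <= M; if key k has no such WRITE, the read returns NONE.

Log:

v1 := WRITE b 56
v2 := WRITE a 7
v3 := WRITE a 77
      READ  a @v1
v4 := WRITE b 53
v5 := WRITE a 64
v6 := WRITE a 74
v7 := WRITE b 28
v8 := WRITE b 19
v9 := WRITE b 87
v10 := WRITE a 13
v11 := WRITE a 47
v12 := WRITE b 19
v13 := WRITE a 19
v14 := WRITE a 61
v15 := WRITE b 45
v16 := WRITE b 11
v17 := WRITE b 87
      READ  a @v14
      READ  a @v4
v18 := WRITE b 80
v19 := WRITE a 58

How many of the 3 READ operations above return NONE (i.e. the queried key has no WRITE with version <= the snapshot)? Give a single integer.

v1: WRITE b=56  (b history now [(1, 56)])
v2: WRITE a=7  (a history now [(2, 7)])
v3: WRITE a=77  (a history now [(2, 7), (3, 77)])
READ a @v1: history=[(2, 7), (3, 77)] -> no version <= 1 -> NONE
v4: WRITE b=53  (b history now [(1, 56), (4, 53)])
v5: WRITE a=64  (a history now [(2, 7), (3, 77), (5, 64)])
v6: WRITE a=74  (a history now [(2, 7), (3, 77), (5, 64), (6, 74)])
v7: WRITE b=28  (b history now [(1, 56), (4, 53), (7, 28)])
v8: WRITE b=19  (b history now [(1, 56), (4, 53), (7, 28), (8, 19)])
v9: WRITE b=87  (b history now [(1, 56), (4, 53), (7, 28), (8, 19), (9, 87)])
v10: WRITE a=13  (a history now [(2, 7), (3, 77), (5, 64), (6, 74), (10, 13)])
v11: WRITE a=47  (a history now [(2, 7), (3, 77), (5, 64), (6, 74), (10, 13), (11, 47)])
v12: WRITE b=19  (b history now [(1, 56), (4, 53), (7, 28), (8, 19), (9, 87), (12, 19)])
v13: WRITE a=19  (a history now [(2, 7), (3, 77), (5, 64), (6, 74), (10, 13), (11, 47), (13, 19)])
v14: WRITE a=61  (a history now [(2, 7), (3, 77), (5, 64), (6, 74), (10, 13), (11, 47), (13, 19), (14, 61)])
v15: WRITE b=45  (b history now [(1, 56), (4, 53), (7, 28), (8, 19), (9, 87), (12, 19), (15, 45)])
v16: WRITE b=11  (b history now [(1, 56), (4, 53), (7, 28), (8, 19), (9, 87), (12, 19), (15, 45), (16, 11)])
v17: WRITE b=87  (b history now [(1, 56), (4, 53), (7, 28), (8, 19), (9, 87), (12, 19), (15, 45), (16, 11), (17, 87)])
READ a @v14: history=[(2, 7), (3, 77), (5, 64), (6, 74), (10, 13), (11, 47), (13, 19), (14, 61)] -> pick v14 -> 61
READ a @v4: history=[(2, 7), (3, 77), (5, 64), (6, 74), (10, 13), (11, 47), (13, 19), (14, 61)] -> pick v3 -> 77
v18: WRITE b=80  (b history now [(1, 56), (4, 53), (7, 28), (8, 19), (9, 87), (12, 19), (15, 45), (16, 11), (17, 87), (18, 80)])
v19: WRITE a=58  (a history now [(2, 7), (3, 77), (5, 64), (6, 74), (10, 13), (11, 47), (13, 19), (14, 61), (19, 58)])
Read results in order: ['NONE', '61', '77']
NONE count = 1

Answer: 1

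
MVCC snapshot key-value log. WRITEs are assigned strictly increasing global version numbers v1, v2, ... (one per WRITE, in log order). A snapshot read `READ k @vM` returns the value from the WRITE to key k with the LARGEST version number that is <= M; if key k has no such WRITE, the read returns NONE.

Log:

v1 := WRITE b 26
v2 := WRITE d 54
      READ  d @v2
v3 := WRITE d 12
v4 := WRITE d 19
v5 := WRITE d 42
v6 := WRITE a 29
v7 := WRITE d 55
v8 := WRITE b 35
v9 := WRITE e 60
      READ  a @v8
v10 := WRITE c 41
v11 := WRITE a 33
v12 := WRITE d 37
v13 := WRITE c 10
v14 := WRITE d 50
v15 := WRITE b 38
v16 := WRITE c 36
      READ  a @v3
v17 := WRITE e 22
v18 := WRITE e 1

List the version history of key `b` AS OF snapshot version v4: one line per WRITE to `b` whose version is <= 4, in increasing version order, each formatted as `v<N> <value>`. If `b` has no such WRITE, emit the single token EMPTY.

Scan writes for key=b with version <= 4:
  v1 WRITE b 26 -> keep
  v2 WRITE d 54 -> skip
  v3 WRITE d 12 -> skip
  v4 WRITE d 19 -> skip
  v5 WRITE d 42 -> skip
  v6 WRITE a 29 -> skip
  v7 WRITE d 55 -> skip
  v8 WRITE b 35 -> drop (> snap)
  v9 WRITE e 60 -> skip
  v10 WRITE c 41 -> skip
  v11 WRITE a 33 -> skip
  v12 WRITE d 37 -> skip
  v13 WRITE c 10 -> skip
  v14 WRITE d 50 -> skip
  v15 WRITE b 38 -> drop (> snap)
  v16 WRITE c 36 -> skip
  v17 WRITE e 22 -> skip
  v18 WRITE e 1 -> skip
Collected: [(1, 26)]

Answer: v1 26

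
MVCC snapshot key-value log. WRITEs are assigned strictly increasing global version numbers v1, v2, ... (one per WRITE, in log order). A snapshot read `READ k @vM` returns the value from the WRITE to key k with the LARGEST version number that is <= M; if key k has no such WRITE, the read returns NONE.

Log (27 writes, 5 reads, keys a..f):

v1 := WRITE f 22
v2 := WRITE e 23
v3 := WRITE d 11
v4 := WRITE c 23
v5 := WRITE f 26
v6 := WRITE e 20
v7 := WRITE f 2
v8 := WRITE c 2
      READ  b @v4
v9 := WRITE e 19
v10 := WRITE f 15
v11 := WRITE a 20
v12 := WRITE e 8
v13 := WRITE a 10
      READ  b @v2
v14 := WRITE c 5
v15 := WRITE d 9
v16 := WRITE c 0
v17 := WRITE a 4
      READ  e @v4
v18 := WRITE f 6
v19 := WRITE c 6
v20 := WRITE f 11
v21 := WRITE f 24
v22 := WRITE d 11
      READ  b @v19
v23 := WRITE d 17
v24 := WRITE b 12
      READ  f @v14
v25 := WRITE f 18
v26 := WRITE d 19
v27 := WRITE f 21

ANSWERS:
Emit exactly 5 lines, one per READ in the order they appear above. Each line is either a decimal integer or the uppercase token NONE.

Answer: NONE
NONE
23
NONE
15

Derivation:
v1: WRITE f=22  (f history now [(1, 22)])
v2: WRITE e=23  (e history now [(2, 23)])
v3: WRITE d=11  (d history now [(3, 11)])
v4: WRITE c=23  (c history now [(4, 23)])
v5: WRITE f=26  (f history now [(1, 22), (5, 26)])
v6: WRITE e=20  (e history now [(2, 23), (6, 20)])
v7: WRITE f=2  (f history now [(1, 22), (5, 26), (7, 2)])
v8: WRITE c=2  (c history now [(4, 23), (8, 2)])
READ b @v4: history=[] -> no version <= 4 -> NONE
v9: WRITE e=19  (e history now [(2, 23), (6, 20), (9, 19)])
v10: WRITE f=15  (f history now [(1, 22), (5, 26), (7, 2), (10, 15)])
v11: WRITE a=20  (a history now [(11, 20)])
v12: WRITE e=8  (e history now [(2, 23), (6, 20), (9, 19), (12, 8)])
v13: WRITE a=10  (a history now [(11, 20), (13, 10)])
READ b @v2: history=[] -> no version <= 2 -> NONE
v14: WRITE c=5  (c history now [(4, 23), (8, 2), (14, 5)])
v15: WRITE d=9  (d history now [(3, 11), (15, 9)])
v16: WRITE c=0  (c history now [(4, 23), (8, 2), (14, 5), (16, 0)])
v17: WRITE a=4  (a history now [(11, 20), (13, 10), (17, 4)])
READ e @v4: history=[(2, 23), (6, 20), (9, 19), (12, 8)] -> pick v2 -> 23
v18: WRITE f=6  (f history now [(1, 22), (5, 26), (7, 2), (10, 15), (18, 6)])
v19: WRITE c=6  (c history now [(4, 23), (8, 2), (14, 5), (16, 0), (19, 6)])
v20: WRITE f=11  (f history now [(1, 22), (5, 26), (7, 2), (10, 15), (18, 6), (20, 11)])
v21: WRITE f=24  (f history now [(1, 22), (5, 26), (7, 2), (10, 15), (18, 6), (20, 11), (21, 24)])
v22: WRITE d=11  (d history now [(3, 11), (15, 9), (22, 11)])
READ b @v19: history=[] -> no version <= 19 -> NONE
v23: WRITE d=17  (d history now [(3, 11), (15, 9), (22, 11), (23, 17)])
v24: WRITE b=12  (b history now [(24, 12)])
READ f @v14: history=[(1, 22), (5, 26), (7, 2), (10, 15), (18, 6), (20, 11), (21, 24)] -> pick v10 -> 15
v25: WRITE f=18  (f history now [(1, 22), (5, 26), (7, 2), (10, 15), (18, 6), (20, 11), (21, 24), (25, 18)])
v26: WRITE d=19  (d history now [(3, 11), (15, 9), (22, 11), (23, 17), (26, 19)])
v27: WRITE f=21  (f history now [(1, 22), (5, 26), (7, 2), (10, 15), (18, 6), (20, 11), (21, 24), (25, 18), (27, 21)])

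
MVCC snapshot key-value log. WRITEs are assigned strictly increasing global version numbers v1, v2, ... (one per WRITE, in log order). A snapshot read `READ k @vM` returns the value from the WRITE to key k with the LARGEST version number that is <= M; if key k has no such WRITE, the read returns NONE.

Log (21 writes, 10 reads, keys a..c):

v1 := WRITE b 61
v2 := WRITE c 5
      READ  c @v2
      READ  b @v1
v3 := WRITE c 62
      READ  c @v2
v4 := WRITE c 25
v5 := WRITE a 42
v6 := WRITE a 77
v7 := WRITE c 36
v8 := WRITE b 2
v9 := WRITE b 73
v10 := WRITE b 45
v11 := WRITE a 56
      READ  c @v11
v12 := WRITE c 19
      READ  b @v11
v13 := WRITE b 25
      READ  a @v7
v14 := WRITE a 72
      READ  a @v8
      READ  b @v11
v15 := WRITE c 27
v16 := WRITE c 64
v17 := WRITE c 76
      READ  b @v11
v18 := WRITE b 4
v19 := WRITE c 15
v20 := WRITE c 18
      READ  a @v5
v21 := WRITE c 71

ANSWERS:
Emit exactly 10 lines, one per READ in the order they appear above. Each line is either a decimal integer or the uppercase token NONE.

Answer: 5
61
5
36
45
77
77
45
45
42

Derivation:
v1: WRITE b=61  (b history now [(1, 61)])
v2: WRITE c=5  (c history now [(2, 5)])
READ c @v2: history=[(2, 5)] -> pick v2 -> 5
READ b @v1: history=[(1, 61)] -> pick v1 -> 61
v3: WRITE c=62  (c history now [(2, 5), (3, 62)])
READ c @v2: history=[(2, 5), (3, 62)] -> pick v2 -> 5
v4: WRITE c=25  (c history now [(2, 5), (3, 62), (4, 25)])
v5: WRITE a=42  (a history now [(5, 42)])
v6: WRITE a=77  (a history now [(5, 42), (6, 77)])
v7: WRITE c=36  (c history now [(2, 5), (3, 62), (4, 25), (7, 36)])
v8: WRITE b=2  (b history now [(1, 61), (8, 2)])
v9: WRITE b=73  (b history now [(1, 61), (8, 2), (9, 73)])
v10: WRITE b=45  (b history now [(1, 61), (8, 2), (9, 73), (10, 45)])
v11: WRITE a=56  (a history now [(5, 42), (6, 77), (11, 56)])
READ c @v11: history=[(2, 5), (3, 62), (4, 25), (7, 36)] -> pick v7 -> 36
v12: WRITE c=19  (c history now [(2, 5), (3, 62), (4, 25), (7, 36), (12, 19)])
READ b @v11: history=[(1, 61), (8, 2), (9, 73), (10, 45)] -> pick v10 -> 45
v13: WRITE b=25  (b history now [(1, 61), (8, 2), (9, 73), (10, 45), (13, 25)])
READ a @v7: history=[(5, 42), (6, 77), (11, 56)] -> pick v6 -> 77
v14: WRITE a=72  (a history now [(5, 42), (6, 77), (11, 56), (14, 72)])
READ a @v8: history=[(5, 42), (6, 77), (11, 56), (14, 72)] -> pick v6 -> 77
READ b @v11: history=[(1, 61), (8, 2), (9, 73), (10, 45), (13, 25)] -> pick v10 -> 45
v15: WRITE c=27  (c history now [(2, 5), (3, 62), (4, 25), (7, 36), (12, 19), (15, 27)])
v16: WRITE c=64  (c history now [(2, 5), (3, 62), (4, 25), (7, 36), (12, 19), (15, 27), (16, 64)])
v17: WRITE c=76  (c history now [(2, 5), (3, 62), (4, 25), (7, 36), (12, 19), (15, 27), (16, 64), (17, 76)])
READ b @v11: history=[(1, 61), (8, 2), (9, 73), (10, 45), (13, 25)] -> pick v10 -> 45
v18: WRITE b=4  (b history now [(1, 61), (8, 2), (9, 73), (10, 45), (13, 25), (18, 4)])
v19: WRITE c=15  (c history now [(2, 5), (3, 62), (4, 25), (7, 36), (12, 19), (15, 27), (16, 64), (17, 76), (19, 15)])
v20: WRITE c=18  (c history now [(2, 5), (3, 62), (4, 25), (7, 36), (12, 19), (15, 27), (16, 64), (17, 76), (19, 15), (20, 18)])
READ a @v5: history=[(5, 42), (6, 77), (11, 56), (14, 72)] -> pick v5 -> 42
v21: WRITE c=71  (c history now [(2, 5), (3, 62), (4, 25), (7, 36), (12, 19), (15, 27), (16, 64), (17, 76), (19, 15), (20, 18), (21, 71)])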